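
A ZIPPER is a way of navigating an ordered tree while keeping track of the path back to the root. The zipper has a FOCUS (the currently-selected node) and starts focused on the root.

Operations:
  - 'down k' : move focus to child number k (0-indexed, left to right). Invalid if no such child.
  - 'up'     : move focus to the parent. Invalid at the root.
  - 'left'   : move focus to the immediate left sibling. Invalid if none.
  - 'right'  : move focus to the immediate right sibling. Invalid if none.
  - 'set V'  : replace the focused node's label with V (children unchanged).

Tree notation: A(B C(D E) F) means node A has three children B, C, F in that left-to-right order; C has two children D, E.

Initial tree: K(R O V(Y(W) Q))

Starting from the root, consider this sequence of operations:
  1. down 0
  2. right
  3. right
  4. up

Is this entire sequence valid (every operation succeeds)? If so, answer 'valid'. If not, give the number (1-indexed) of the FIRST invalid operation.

Step 1 (down 0): focus=R path=0 depth=1 children=[] left=[] right=['O', 'V'] parent=K
Step 2 (right): focus=O path=1 depth=1 children=[] left=['R'] right=['V'] parent=K
Step 3 (right): focus=V path=2 depth=1 children=['Y', 'Q'] left=['R', 'O'] right=[] parent=K
Step 4 (up): focus=K path=root depth=0 children=['R', 'O', 'V'] (at root)

Answer: valid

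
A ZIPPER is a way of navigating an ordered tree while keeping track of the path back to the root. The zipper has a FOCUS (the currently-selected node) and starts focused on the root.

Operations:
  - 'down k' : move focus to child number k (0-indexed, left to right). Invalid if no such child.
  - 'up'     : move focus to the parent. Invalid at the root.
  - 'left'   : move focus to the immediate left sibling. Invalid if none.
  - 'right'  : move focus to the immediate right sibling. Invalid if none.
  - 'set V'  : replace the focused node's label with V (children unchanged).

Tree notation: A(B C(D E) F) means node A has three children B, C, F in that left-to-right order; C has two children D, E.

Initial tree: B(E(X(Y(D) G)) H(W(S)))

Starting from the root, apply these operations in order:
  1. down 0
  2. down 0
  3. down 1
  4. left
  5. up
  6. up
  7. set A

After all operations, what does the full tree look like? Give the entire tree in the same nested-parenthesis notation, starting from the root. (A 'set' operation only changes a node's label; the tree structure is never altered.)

Answer: B(A(X(Y(D) G)) H(W(S)))

Derivation:
Step 1 (down 0): focus=E path=0 depth=1 children=['X'] left=[] right=['H'] parent=B
Step 2 (down 0): focus=X path=0/0 depth=2 children=['Y', 'G'] left=[] right=[] parent=E
Step 3 (down 1): focus=G path=0/0/1 depth=3 children=[] left=['Y'] right=[] parent=X
Step 4 (left): focus=Y path=0/0/0 depth=3 children=['D'] left=[] right=['G'] parent=X
Step 5 (up): focus=X path=0/0 depth=2 children=['Y', 'G'] left=[] right=[] parent=E
Step 6 (up): focus=E path=0 depth=1 children=['X'] left=[] right=['H'] parent=B
Step 7 (set A): focus=A path=0 depth=1 children=['X'] left=[] right=['H'] parent=B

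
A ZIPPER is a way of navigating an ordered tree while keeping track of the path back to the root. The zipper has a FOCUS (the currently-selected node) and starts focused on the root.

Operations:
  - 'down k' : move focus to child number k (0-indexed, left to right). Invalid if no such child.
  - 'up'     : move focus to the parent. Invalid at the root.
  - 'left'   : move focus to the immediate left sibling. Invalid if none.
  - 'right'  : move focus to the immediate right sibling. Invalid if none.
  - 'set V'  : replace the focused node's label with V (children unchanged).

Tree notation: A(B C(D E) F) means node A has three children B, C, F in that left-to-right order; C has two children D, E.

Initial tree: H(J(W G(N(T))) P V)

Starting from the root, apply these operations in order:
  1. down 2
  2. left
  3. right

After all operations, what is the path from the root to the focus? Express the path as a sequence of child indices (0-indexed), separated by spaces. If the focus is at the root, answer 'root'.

Answer: 2

Derivation:
Step 1 (down 2): focus=V path=2 depth=1 children=[] left=['J', 'P'] right=[] parent=H
Step 2 (left): focus=P path=1 depth=1 children=[] left=['J'] right=['V'] parent=H
Step 3 (right): focus=V path=2 depth=1 children=[] left=['J', 'P'] right=[] parent=H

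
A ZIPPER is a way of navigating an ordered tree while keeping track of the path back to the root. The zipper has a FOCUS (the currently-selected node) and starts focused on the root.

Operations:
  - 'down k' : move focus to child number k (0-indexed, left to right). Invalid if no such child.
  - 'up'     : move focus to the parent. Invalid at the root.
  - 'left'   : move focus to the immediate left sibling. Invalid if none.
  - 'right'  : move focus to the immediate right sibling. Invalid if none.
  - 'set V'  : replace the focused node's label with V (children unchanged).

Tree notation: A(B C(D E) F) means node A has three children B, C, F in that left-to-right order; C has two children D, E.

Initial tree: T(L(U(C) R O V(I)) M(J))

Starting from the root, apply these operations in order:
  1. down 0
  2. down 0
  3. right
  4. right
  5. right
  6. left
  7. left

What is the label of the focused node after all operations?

Answer: R

Derivation:
Step 1 (down 0): focus=L path=0 depth=1 children=['U', 'R', 'O', 'V'] left=[] right=['M'] parent=T
Step 2 (down 0): focus=U path=0/0 depth=2 children=['C'] left=[] right=['R', 'O', 'V'] parent=L
Step 3 (right): focus=R path=0/1 depth=2 children=[] left=['U'] right=['O', 'V'] parent=L
Step 4 (right): focus=O path=0/2 depth=2 children=[] left=['U', 'R'] right=['V'] parent=L
Step 5 (right): focus=V path=0/3 depth=2 children=['I'] left=['U', 'R', 'O'] right=[] parent=L
Step 6 (left): focus=O path=0/2 depth=2 children=[] left=['U', 'R'] right=['V'] parent=L
Step 7 (left): focus=R path=0/1 depth=2 children=[] left=['U'] right=['O', 'V'] parent=L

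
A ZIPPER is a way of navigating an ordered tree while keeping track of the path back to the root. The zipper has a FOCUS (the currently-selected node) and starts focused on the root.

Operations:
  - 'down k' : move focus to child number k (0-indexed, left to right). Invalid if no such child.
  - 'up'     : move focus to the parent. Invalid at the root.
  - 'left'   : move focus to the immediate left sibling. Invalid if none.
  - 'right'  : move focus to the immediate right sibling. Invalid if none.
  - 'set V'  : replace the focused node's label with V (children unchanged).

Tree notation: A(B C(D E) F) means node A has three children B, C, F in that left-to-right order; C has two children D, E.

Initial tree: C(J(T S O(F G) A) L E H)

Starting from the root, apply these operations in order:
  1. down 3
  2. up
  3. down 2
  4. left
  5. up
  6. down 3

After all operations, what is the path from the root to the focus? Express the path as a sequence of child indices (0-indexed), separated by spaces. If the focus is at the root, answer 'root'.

Step 1 (down 3): focus=H path=3 depth=1 children=[] left=['J', 'L', 'E'] right=[] parent=C
Step 2 (up): focus=C path=root depth=0 children=['J', 'L', 'E', 'H'] (at root)
Step 3 (down 2): focus=E path=2 depth=1 children=[] left=['J', 'L'] right=['H'] parent=C
Step 4 (left): focus=L path=1 depth=1 children=[] left=['J'] right=['E', 'H'] parent=C
Step 5 (up): focus=C path=root depth=0 children=['J', 'L', 'E', 'H'] (at root)
Step 6 (down 3): focus=H path=3 depth=1 children=[] left=['J', 'L', 'E'] right=[] parent=C

Answer: 3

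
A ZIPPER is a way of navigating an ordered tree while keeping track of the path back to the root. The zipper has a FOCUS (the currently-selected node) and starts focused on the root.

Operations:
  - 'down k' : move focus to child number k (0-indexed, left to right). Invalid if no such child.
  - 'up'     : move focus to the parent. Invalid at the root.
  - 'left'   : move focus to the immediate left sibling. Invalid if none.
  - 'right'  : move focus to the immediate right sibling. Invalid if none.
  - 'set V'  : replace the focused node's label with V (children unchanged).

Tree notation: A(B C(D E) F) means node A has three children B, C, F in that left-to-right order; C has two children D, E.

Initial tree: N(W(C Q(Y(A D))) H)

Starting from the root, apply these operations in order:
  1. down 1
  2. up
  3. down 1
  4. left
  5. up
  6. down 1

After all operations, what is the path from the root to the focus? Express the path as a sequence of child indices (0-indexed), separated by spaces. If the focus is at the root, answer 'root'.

Step 1 (down 1): focus=H path=1 depth=1 children=[] left=['W'] right=[] parent=N
Step 2 (up): focus=N path=root depth=0 children=['W', 'H'] (at root)
Step 3 (down 1): focus=H path=1 depth=1 children=[] left=['W'] right=[] parent=N
Step 4 (left): focus=W path=0 depth=1 children=['C', 'Q'] left=[] right=['H'] parent=N
Step 5 (up): focus=N path=root depth=0 children=['W', 'H'] (at root)
Step 6 (down 1): focus=H path=1 depth=1 children=[] left=['W'] right=[] parent=N

Answer: 1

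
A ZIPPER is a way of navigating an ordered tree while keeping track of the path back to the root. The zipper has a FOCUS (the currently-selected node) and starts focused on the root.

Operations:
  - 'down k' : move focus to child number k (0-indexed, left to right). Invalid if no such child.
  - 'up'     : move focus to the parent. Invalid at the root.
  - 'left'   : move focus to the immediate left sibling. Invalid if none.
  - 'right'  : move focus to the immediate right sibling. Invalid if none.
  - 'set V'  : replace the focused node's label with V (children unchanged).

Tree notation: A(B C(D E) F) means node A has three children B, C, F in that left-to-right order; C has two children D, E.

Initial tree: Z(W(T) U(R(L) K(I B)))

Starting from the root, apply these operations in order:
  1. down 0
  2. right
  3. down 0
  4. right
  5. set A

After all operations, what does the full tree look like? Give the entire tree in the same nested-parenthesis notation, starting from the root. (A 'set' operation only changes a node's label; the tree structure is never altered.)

Answer: Z(W(T) U(R(L) A(I B)))

Derivation:
Step 1 (down 0): focus=W path=0 depth=1 children=['T'] left=[] right=['U'] parent=Z
Step 2 (right): focus=U path=1 depth=1 children=['R', 'K'] left=['W'] right=[] parent=Z
Step 3 (down 0): focus=R path=1/0 depth=2 children=['L'] left=[] right=['K'] parent=U
Step 4 (right): focus=K path=1/1 depth=2 children=['I', 'B'] left=['R'] right=[] parent=U
Step 5 (set A): focus=A path=1/1 depth=2 children=['I', 'B'] left=['R'] right=[] parent=U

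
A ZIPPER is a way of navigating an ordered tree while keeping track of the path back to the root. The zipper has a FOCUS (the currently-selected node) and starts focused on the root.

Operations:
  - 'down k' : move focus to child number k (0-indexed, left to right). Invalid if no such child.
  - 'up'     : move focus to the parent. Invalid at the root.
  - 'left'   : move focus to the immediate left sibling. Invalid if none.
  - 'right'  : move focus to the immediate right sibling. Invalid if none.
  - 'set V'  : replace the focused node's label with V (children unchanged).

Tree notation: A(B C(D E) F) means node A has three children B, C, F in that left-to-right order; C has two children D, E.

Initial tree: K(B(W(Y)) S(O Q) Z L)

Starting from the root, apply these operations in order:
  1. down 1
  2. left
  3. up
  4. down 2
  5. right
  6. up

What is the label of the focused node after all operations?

Step 1 (down 1): focus=S path=1 depth=1 children=['O', 'Q'] left=['B'] right=['Z', 'L'] parent=K
Step 2 (left): focus=B path=0 depth=1 children=['W'] left=[] right=['S', 'Z', 'L'] parent=K
Step 3 (up): focus=K path=root depth=0 children=['B', 'S', 'Z', 'L'] (at root)
Step 4 (down 2): focus=Z path=2 depth=1 children=[] left=['B', 'S'] right=['L'] parent=K
Step 5 (right): focus=L path=3 depth=1 children=[] left=['B', 'S', 'Z'] right=[] parent=K
Step 6 (up): focus=K path=root depth=0 children=['B', 'S', 'Z', 'L'] (at root)

Answer: K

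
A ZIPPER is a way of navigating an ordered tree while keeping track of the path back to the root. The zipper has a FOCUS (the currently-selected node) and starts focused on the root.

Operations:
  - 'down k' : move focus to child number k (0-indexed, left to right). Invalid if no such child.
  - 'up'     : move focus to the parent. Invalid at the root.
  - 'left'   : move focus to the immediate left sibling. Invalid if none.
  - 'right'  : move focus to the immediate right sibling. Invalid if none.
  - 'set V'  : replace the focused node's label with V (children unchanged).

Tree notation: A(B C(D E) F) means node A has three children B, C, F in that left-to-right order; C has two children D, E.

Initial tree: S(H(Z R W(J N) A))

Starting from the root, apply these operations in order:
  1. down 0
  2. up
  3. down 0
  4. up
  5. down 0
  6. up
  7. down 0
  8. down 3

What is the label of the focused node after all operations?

Step 1 (down 0): focus=H path=0 depth=1 children=['Z', 'R', 'W', 'A'] left=[] right=[] parent=S
Step 2 (up): focus=S path=root depth=0 children=['H'] (at root)
Step 3 (down 0): focus=H path=0 depth=1 children=['Z', 'R', 'W', 'A'] left=[] right=[] parent=S
Step 4 (up): focus=S path=root depth=0 children=['H'] (at root)
Step 5 (down 0): focus=H path=0 depth=1 children=['Z', 'R', 'W', 'A'] left=[] right=[] parent=S
Step 6 (up): focus=S path=root depth=0 children=['H'] (at root)
Step 7 (down 0): focus=H path=0 depth=1 children=['Z', 'R', 'W', 'A'] left=[] right=[] parent=S
Step 8 (down 3): focus=A path=0/3 depth=2 children=[] left=['Z', 'R', 'W'] right=[] parent=H

Answer: A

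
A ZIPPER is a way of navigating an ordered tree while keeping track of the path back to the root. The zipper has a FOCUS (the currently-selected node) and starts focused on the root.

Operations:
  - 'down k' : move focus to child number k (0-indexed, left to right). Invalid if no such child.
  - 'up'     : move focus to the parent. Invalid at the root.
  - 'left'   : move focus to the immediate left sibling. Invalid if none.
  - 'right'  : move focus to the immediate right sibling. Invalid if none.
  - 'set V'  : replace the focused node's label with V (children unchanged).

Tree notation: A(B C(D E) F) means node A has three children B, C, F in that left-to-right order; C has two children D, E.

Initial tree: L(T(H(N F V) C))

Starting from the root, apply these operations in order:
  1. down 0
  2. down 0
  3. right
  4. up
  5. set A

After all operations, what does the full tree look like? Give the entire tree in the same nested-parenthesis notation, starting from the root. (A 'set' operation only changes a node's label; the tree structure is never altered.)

Answer: L(A(H(N F V) C))

Derivation:
Step 1 (down 0): focus=T path=0 depth=1 children=['H', 'C'] left=[] right=[] parent=L
Step 2 (down 0): focus=H path=0/0 depth=2 children=['N', 'F', 'V'] left=[] right=['C'] parent=T
Step 3 (right): focus=C path=0/1 depth=2 children=[] left=['H'] right=[] parent=T
Step 4 (up): focus=T path=0 depth=1 children=['H', 'C'] left=[] right=[] parent=L
Step 5 (set A): focus=A path=0 depth=1 children=['H', 'C'] left=[] right=[] parent=L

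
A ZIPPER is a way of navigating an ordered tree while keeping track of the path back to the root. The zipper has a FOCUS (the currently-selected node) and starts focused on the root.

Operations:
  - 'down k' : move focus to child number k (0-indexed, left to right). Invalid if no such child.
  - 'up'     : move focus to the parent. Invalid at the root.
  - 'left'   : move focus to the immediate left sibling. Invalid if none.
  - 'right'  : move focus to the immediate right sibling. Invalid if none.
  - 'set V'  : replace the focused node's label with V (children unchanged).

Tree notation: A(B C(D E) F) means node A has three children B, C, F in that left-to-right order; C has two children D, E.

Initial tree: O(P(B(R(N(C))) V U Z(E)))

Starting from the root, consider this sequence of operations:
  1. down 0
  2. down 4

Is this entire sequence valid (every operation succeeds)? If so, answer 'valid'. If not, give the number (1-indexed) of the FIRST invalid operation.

Step 1 (down 0): focus=P path=0 depth=1 children=['B', 'V', 'U', 'Z'] left=[] right=[] parent=O
Step 2 (down 4): INVALID

Answer: 2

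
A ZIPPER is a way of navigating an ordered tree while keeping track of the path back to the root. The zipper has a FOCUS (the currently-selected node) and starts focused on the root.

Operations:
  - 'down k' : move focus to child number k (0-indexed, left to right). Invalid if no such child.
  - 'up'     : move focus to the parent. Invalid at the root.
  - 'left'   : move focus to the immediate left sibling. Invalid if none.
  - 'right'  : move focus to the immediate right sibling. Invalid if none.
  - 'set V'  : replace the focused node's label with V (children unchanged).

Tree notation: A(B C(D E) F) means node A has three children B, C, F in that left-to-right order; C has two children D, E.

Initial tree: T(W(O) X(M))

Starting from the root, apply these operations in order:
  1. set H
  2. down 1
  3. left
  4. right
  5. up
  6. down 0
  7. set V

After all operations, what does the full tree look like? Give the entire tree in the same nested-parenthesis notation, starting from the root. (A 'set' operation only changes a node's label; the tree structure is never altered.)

Step 1 (set H): focus=H path=root depth=0 children=['W', 'X'] (at root)
Step 2 (down 1): focus=X path=1 depth=1 children=['M'] left=['W'] right=[] parent=H
Step 3 (left): focus=W path=0 depth=1 children=['O'] left=[] right=['X'] parent=H
Step 4 (right): focus=X path=1 depth=1 children=['M'] left=['W'] right=[] parent=H
Step 5 (up): focus=H path=root depth=0 children=['W', 'X'] (at root)
Step 6 (down 0): focus=W path=0 depth=1 children=['O'] left=[] right=['X'] parent=H
Step 7 (set V): focus=V path=0 depth=1 children=['O'] left=[] right=['X'] parent=H

Answer: H(V(O) X(M))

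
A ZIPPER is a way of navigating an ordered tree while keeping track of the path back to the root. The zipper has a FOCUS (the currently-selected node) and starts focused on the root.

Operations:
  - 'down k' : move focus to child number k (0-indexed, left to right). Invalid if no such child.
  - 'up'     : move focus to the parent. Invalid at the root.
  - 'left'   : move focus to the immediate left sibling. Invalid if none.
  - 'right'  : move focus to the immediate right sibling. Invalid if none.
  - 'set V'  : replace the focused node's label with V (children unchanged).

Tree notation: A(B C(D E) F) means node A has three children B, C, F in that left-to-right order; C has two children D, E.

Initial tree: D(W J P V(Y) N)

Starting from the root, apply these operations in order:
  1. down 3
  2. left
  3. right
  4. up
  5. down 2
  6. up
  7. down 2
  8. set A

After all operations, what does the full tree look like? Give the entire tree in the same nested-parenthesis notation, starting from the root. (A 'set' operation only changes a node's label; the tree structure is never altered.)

Answer: D(W J A V(Y) N)

Derivation:
Step 1 (down 3): focus=V path=3 depth=1 children=['Y'] left=['W', 'J', 'P'] right=['N'] parent=D
Step 2 (left): focus=P path=2 depth=1 children=[] left=['W', 'J'] right=['V', 'N'] parent=D
Step 3 (right): focus=V path=3 depth=1 children=['Y'] left=['W', 'J', 'P'] right=['N'] parent=D
Step 4 (up): focus=D path=root depth=0 children=['W', 'J', 'P', 'V', 'N'] (at root)
Step 5 (down 2): focus=P path=2 depth=1 children=[] left=['W', 'J'] right=['V', 'N'] parent=D
Step 6 (up): focus=D path=root depth=0 children=['W', 'J', 'P', 'V', 'N'] (at root)
Step 7 (down 2): focus=P path=2 depth=1 children=[] left=['W', 'J'] right=['V', 'N'] parent=D
Step 8 (set A): focus=A path=2 depth=1 children=[] left=['W', 'J'] right=['V', 'N'] parent=D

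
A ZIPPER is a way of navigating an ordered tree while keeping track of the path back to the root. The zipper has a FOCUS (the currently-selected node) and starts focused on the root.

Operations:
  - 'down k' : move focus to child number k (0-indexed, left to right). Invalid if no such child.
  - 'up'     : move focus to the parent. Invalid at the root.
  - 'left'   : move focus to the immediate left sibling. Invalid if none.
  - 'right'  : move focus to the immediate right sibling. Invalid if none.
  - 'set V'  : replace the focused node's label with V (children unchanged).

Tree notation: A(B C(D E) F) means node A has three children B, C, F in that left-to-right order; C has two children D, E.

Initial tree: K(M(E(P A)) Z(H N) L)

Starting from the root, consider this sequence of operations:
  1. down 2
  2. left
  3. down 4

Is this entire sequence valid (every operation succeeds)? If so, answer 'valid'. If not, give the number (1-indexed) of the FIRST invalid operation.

Answer: 3

Derivation:
Step 1 (down 2): focus=L path=2 depth=1 children=[] left=['M', 'Z'] right=[] parent=K
Step 2 (left): focus=Z path=1 depth=1 children=['H', 'N'] left=['M'] right=['L'] parent=K
Step 3 (down 4): INVALID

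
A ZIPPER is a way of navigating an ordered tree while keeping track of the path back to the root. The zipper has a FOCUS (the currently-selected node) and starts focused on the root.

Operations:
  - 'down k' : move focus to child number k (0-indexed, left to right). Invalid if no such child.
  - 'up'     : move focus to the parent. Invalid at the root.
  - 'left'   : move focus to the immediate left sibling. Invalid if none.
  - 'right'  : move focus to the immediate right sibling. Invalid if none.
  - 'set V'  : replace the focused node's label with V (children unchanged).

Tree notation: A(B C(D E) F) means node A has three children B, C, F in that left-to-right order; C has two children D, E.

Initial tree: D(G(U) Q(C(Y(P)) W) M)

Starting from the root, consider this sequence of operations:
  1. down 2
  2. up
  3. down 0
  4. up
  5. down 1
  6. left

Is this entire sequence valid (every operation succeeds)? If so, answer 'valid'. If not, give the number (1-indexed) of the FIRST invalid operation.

Answer: valid

Derivation:
Step 1 (down 2): focus=M path=2 depth=1 children=[] left=['G', 'Q'] right=[] parent=D
Step 2 (up): focus=D path=root depth=0 children=['G', 'Q', 'M'] (at root)
Step 3 (down 0): focus=G path=0 depth=1 children=['U'] left=[] right=['Q', 'M'] parent=D
Step 4 (up): focus=D path=root depth=0 children=['G', 'Q', 'M'] (at root)
Step 5 (down 1): focus=Q path=1 depth=1 children=['C', 'W'] left=['G'] right=['M'] parent=D
Step 6 (left): focus=G path=0 depth=1 children=['U'] left=[] right=['Q', 'M'] parent=D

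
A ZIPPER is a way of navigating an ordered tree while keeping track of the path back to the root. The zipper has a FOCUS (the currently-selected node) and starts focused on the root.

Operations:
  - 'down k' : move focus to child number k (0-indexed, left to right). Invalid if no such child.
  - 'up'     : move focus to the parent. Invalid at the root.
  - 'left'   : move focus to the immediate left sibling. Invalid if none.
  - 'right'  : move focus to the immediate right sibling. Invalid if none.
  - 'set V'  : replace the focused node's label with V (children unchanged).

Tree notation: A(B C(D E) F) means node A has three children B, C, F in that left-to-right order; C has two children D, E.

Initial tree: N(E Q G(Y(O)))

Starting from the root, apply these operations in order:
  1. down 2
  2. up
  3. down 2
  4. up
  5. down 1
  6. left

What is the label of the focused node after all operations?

Step 1 (down 2): focus=G path=2 depth=1 children=['Y'] left=['E', 'Q'] right=[] parent=N
Step 2 (up): focus=N path=root depth=0 children=['E', 'Q', 'G'] (at root)
Step 3 (down 2): focus=G path=2 depth=1 children=['Y'] left=['E', 'Q'] right=[] parent=N
Step 4 (up): focus=N path=root depth=0 children=['E', 'Q', 'G'] (at root)
Step 5 (down 1): focus=Q path=1 depth=1 children=[] left=['E'] right=['G'] parent=N
Step 6 (left): focus=E path=0 depth=1 children=[] left=[] right=['Q', 'G'] parent=N

Answer: E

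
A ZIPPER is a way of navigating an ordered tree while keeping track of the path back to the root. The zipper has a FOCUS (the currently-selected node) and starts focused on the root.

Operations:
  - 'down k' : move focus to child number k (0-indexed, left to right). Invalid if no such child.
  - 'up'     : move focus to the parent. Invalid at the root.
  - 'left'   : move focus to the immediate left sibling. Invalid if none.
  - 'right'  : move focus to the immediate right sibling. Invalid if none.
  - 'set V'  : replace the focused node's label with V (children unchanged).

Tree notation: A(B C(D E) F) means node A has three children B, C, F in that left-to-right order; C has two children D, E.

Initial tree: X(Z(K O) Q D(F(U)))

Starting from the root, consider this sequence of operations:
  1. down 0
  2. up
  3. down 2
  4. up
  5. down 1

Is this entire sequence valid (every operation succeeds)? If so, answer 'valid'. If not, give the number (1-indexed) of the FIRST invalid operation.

Step 1 (down 0): focus=Z path=0 depth=1 children=['K', 'O'] left=[] right=['Q', 'D'] parent=X
Step 2 (up): focus=X path=root depth=0 children=['Z', 'Q', 'D'] (at root)
Step 3 (down 2): focus=D path=2 depth=1 children=['F'] left=['Z', 'Q'] right=[] parent=X
Step 4 (up): focus=X path=root depth=0 children=['Z', 'Q', 'D'] (at root)
Step 5 (down 1): focus=Q path=1 depth=1 children=[] left=['Z'] right=['D'] parent=X

Answer: valid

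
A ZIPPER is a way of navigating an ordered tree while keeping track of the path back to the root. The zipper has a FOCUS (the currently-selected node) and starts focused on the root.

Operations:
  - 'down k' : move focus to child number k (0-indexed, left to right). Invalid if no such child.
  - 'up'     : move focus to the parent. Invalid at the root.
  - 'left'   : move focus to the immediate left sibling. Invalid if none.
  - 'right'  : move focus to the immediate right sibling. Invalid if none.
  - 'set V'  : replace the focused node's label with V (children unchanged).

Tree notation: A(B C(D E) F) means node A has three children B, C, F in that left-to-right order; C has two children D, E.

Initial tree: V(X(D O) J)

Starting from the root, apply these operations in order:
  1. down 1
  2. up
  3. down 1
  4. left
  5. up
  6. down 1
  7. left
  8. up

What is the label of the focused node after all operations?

Answer: V

Derivation:
Step 1 (down 1): focus=J path=1 depth=1 children=[] left=['X'] right=[] parent=V
Step 2 (up): focus=V path=root depth=0 children=['X', 'J'] (at root)
Step 3 (down 1): focus=J path=1 depth=1 children=[] left=['X'] right=[] parent=V
Step 4 (left): focus=X path=0 depth=1 children=['D', 'O'] left=[] right=['J'] parent=V
Step 5 (up): focus=V path=root depth=0 children=['X', 'J'] (at root)
Step 6 (down 1): focus=J path=1 depth=1 children=[] left=['X'] right=[] parent=V
Step 7 (left): focus=X path=0 depth=1 children=['D', 'O'] left=[] right=['J'] parent=V
Step 8 (up): focus=V path=root depth=0 children=['X', 'J'] (at root)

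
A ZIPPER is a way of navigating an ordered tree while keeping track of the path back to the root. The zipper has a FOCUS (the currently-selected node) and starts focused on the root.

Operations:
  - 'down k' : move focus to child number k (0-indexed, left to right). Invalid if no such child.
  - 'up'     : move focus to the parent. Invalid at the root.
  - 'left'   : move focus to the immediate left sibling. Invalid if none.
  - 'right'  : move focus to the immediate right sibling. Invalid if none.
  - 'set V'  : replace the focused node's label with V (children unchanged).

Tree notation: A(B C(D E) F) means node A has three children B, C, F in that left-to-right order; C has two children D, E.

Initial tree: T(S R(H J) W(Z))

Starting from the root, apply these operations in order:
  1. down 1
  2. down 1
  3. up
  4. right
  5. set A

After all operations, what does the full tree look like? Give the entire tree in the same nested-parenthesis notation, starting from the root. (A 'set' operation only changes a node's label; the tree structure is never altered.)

Answer: T(S R(H J) A(Z))

Derivation:
Step 1 (down 1): focus=R path=1 depth=1 children=['H', 'J'] left=['S'] right=['W'] parent=T
Step 2 (down 1): focus=J path=1/1 depth=2 children=[] left=['H'] right=[] parent=R
Step 3 (up): focus=R path=1 depth=1 children=['H', 'J'] left=['S'] right=['W'] parent=T
Step 4 (right): focus=W path=2 depth=1 children=['Z'] left=['S', 'R'] right=[] parent=T
Step 5 (set A): focus=A path=2 depth=1 children=['Z'] left=['S', 'R'] right=[] parent=T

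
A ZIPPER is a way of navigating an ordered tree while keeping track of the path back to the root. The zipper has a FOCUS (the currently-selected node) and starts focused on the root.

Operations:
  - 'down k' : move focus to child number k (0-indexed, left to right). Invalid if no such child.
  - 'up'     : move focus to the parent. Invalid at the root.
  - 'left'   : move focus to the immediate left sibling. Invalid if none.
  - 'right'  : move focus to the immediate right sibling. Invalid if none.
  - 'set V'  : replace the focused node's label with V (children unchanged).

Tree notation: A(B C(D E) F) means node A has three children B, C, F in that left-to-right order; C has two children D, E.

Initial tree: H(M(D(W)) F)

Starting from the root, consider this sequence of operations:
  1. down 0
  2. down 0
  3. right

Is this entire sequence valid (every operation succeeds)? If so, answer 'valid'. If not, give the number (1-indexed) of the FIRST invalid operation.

Answer: 3

Derivation:
Step 1 (down 0): focus=M path=0 depth=1 children=['D'] left=[] right=['F'] parent=H
Step 2 (down 0): focus=D path=0/0 depth=2 children=['W'] left=[] right=[] parent=M
Step 3 (right): INVALID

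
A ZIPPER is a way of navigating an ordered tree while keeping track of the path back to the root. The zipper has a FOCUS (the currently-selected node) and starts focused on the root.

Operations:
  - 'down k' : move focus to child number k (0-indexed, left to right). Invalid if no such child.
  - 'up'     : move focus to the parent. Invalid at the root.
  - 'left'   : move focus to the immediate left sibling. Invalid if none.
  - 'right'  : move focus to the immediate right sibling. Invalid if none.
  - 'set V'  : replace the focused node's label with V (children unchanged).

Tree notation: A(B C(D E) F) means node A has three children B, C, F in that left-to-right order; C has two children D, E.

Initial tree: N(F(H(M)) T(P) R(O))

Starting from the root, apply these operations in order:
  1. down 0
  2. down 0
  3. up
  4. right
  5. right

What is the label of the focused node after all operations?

Step 1 (down 0): focus=F path=0 depth=1 children=['H'] left=[] right=['T', 'R'] parent=N
Step 2 (down 0): focus=H path=0/0 depth=2 children=['M'] left=[] right=[] parent=F
Step 3 (up): focus=F path=0 depth=1 children=['H'] left=[] right=['T', 'R'] parent=N
Step 4 (right): focus=T path=1 depth=1 children=['P'] left=['F'] right=['R'] parent=N
Step 5 (right): focus=R path=2 depth=1 children=['O'] left=['F', 'T'] right=[] parent=N

Answer: R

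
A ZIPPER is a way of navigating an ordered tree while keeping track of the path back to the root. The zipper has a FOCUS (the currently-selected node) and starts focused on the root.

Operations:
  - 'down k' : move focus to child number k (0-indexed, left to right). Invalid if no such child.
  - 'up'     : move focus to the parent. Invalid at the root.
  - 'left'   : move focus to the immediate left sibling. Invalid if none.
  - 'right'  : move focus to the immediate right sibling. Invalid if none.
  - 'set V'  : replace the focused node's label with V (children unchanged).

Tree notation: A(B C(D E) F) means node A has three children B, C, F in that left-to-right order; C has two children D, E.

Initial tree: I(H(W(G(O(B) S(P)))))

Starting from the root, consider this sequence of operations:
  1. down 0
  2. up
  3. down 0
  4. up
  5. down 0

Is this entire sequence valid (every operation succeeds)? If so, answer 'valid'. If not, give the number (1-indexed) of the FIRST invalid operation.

Answer: valid

Derivation:
Step 1 (down 0): focus=H path=0 depth=1 children=['W'] left=[] right=[] parent=I
Step 2 (up): focus=I path=root depth=0 children=['H'] (at root)
Step 3 (down 0): focus=H path=0 depth=1 children=['W'] left=[] right=[] parent=I
Step 4 (up): focus=I path=root depth=0 children=['H'] (at root)
Step 5 (down 0): focus=H path=0 depth=1 children=['W'] left=[] right=[] parent=I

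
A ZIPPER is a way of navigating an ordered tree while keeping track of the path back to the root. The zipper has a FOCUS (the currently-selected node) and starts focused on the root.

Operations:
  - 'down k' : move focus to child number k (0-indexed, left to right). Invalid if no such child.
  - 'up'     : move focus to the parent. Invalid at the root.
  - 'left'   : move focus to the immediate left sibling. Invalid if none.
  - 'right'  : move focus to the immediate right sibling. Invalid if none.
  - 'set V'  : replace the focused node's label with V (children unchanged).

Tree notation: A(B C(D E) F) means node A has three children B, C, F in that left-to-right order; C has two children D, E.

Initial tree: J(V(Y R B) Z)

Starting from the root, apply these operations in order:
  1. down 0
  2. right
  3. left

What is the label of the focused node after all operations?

Step 1 (down 0): focus=V path=0 depth=1 children=['Y', 'R', 'B'] left=[] right=['Z'] parent=J
Step 2 (right): focus=Z path=1 depth=1 children=[] left=['V'] right=[] parent=J
Step 3 (left): focus=V path=0 depth=1 children=['Y', 'R', 'B'] left=[] right=['Z'] parent=J

Answer: V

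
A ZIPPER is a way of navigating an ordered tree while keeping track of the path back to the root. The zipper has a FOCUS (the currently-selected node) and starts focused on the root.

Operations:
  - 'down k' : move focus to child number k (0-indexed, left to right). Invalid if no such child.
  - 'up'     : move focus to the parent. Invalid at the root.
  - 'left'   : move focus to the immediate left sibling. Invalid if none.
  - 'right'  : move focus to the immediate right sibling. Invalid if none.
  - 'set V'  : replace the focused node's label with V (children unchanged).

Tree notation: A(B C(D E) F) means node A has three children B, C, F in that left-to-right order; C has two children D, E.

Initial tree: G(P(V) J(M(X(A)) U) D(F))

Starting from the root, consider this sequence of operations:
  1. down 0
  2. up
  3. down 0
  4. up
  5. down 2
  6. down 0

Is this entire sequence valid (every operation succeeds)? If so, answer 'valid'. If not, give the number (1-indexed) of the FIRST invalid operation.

Answer: valid

Derivation:
Step 1 (down 0): focus=P path=0 depth=1 children=['V'] left=[] right=['J', 'D'] parent=G
Step 2 (up): focus=G path=root depth=0 children=['P', 'J', 'D'] (at root)
Step 3 (down 0): focus=P path=0 depth=1 children=['V'] left=[] right=['J', 'D'] parent=G
Step 4 (up): focus=G path=root depth=0 children=['P', 'J', 'D'] (at root)
Step 5 (down 2): focus=D path=2 depth=1 children=['F'] left=['P', 'J'] right=[] parent=G
Step 6 (down 0): focus=F path=2/0 depth=2 children=[] left=[] right=[] parent=D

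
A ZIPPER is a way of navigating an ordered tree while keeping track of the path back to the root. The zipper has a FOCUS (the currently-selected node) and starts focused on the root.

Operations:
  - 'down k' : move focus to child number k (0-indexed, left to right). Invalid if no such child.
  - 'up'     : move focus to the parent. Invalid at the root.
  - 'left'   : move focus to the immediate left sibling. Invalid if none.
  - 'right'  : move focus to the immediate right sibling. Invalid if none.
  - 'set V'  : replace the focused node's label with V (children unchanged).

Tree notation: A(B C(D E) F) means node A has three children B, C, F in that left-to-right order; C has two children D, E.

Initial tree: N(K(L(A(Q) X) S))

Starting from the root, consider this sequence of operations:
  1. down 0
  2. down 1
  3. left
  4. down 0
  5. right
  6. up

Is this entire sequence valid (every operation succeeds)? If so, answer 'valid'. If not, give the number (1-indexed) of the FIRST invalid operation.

Step 1 (down 0): focus=K path=0 depth=1 children=['L', 'S'] left=[] right=[] parent=N
Step 2 (down 1): focus=S path=0/1 depth=2 children=[] left=['L'] right=[] parent=K
Step 3 (left): focus=L path=0/0 depth=2 children=['A', 'X'] left=[] right=['S'] parent=K
Step 4 (down 0): focus=A path=0/0/0 depth=3 children=['Q'] left=[] right=['X'] parent=L
Step 5 (right): focus=X path=0/0/1 depth=3 children=[] left=['A'] right=[] parent=L
Step 6 (up): focus=L path=0/0 depth=2 children=['A', 'X'] left=[] right=['S'] parent=K

Answer: valid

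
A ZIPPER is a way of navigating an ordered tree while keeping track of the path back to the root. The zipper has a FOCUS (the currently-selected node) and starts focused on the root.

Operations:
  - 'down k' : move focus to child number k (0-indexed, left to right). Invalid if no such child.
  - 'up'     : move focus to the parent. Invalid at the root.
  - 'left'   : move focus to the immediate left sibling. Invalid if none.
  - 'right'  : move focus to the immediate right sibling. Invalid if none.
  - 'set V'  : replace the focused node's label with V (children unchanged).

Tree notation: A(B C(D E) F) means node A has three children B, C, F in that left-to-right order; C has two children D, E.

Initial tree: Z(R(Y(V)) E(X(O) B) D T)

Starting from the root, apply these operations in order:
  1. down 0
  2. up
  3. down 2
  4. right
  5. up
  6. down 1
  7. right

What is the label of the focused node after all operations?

Answer: D

Derivation:
Step 1 (down 0): focus=R path=0 depth=1 children=['Y'] left=[] right=['E', 'D', 'T'] parent=Z
Step 2 (up): focus=Z path=root depth=0 children=['R', 'E', 'D', 'T'] (at root)
Step 3 (down 2): focus=D path=2 depth=1 children=[] left=['R', 'E'] right=['T'] parent=Z
Step 4 (right): focus=T path=3 depth=1 children=[] left=['R', 'E', 'D'] right=[] parent=Z
Step 5 (up): focus=Z path=root depth=0 children=['R', 'E', 'D', 'T'] (at root)
Step 6 (down 1): focus=E path=1 depth=1 children=['X', 'B'] left=['R'] right=['D', 'T'] parent=Z
Step 7 (right): focus=D path=2 depth=1 children=[] left=['R', 'E'] right=['T'] parent=Z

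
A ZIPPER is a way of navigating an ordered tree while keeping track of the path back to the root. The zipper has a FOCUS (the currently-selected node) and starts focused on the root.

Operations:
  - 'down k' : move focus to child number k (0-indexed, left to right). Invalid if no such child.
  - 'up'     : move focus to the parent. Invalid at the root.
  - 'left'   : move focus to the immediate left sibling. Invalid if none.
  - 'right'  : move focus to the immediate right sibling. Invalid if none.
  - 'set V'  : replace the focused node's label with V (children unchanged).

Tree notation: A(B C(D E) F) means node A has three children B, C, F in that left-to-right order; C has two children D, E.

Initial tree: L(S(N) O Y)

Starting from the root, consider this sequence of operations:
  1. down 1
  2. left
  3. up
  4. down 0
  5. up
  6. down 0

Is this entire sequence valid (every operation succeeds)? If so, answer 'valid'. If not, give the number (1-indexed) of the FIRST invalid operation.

Step 1 (down 1): focus=O path=1 depth=1 children=[] left=['S'] right=['Y'] parent=L
Step 2 (left): focus=S path=0 depth=1 children=['N'] left=[] right=['O', 'Y'] parent=L
Step 3 (up): focus=L path=root depth=0 children=['S', 'O', 'Y'] (at root)
Step 4 (down 0): focus=S path=0 depth=1 children=['N'] left=[] right=['O', 'Y'] parent=L
Step 5 (up): focus=L path=root depth=0 children=['S', 'O', 'Y'] (at root)
Step 6 (down 0): focus=S path=0 depth=1 children=['N'] left=[] right=['O', 'Y'] parent=L

Answer: valid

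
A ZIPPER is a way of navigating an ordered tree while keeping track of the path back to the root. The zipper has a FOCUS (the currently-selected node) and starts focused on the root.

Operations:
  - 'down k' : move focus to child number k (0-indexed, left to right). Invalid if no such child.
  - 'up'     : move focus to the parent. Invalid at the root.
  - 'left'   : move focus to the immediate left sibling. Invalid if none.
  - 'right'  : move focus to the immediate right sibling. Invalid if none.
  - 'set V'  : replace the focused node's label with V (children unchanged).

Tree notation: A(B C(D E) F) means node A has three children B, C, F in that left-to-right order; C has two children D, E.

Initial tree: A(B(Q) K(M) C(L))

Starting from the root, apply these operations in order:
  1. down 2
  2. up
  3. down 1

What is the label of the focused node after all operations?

Answer: K

Derivation:
Step 1 (down 2): focus=C path=2 depth=1 children=['L'] left=['B', 'K'] right=[] parent=A
Step 2 (up): focus=A path=root depth=0 children=['B', 'K', 'C'] (at root)
Step 3 (down 1): focus=K path=1 depth=1 children=['M'] left=['B'] right=['C'] parent=A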